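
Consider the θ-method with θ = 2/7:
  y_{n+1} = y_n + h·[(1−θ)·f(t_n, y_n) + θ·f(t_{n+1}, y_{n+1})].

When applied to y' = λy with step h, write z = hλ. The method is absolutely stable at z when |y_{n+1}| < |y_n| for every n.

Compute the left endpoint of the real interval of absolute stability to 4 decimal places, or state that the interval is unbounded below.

Test eqn y'=λy, z=hλ:
  y_{n+1} = y_n + z·[5/7·y_n + 2/7·y_{n+1}] ⇒ (1 − 2/7z)y_{n+1} = (1 + 5/7z)y_n
  so R(z) = (1 + 5/7z)/(1 − 2/7z).

Find x<0 with |R(x)|<1.
x=-1.21: |R|=0.1008
R=−1: 1+5/7x = −1+2/7x ⇒ -3/7x=2 ⇒ x=2/(-3/7)=-4.6667
Confirm numerically:
  x=-2.412: |R|=0.42794 <1
  x=-2.360: |R|=0.40956 <1
  x=-2.097: |R|=0.31133 <1
  x=-5.192: |R|=1.09066 >1
  x=-5.154: |R|=1.08447 >1
Interval (-4.6667, 0).

left endpoint -4.6667.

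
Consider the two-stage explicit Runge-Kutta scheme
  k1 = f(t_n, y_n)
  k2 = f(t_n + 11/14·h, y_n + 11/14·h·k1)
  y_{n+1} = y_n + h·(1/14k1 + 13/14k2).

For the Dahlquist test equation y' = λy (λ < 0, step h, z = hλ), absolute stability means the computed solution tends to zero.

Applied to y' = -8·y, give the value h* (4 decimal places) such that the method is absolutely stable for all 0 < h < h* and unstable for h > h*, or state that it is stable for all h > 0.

(-1.3706,0); λ=-8 ⇒ h* = (196/143)/8 = 0.1713.

Test eqn y'=λy, z=hλ:
  k1=λy_n ⇒ h·k1=z·y_n;  k2=λ(1+11/14z)y_n ⇒ h·k2=z(1+11/14z)y_n
  y_{n+1}/y_n = 1 + 1/14z + 13/14z(1+11/14z) = 1 + z + 143/196z²
  Hence R(z) = 1 + z + 143/196z².

Find x<0 with |R(x)|<1.
x=-0.77: |R|=0.6626
R=1: x+143/196x²=0 ⇒ x=−196/143=-1.3706; min R=1−1/(4·143/196)=0.6573>−1
Confirm numerically:
  x=-1.002: |R|=0.73051 <1
  x=-0.787: |R|=0.66489 <1
  x=-0.721: |R|=0.65827 <1
  x=-1.759: |R|=1.49842 >1
  x=-1.491: |R|=1.13094 >1
  x=-1.422: |R|=1.05330 >1
So |R|<1 on (-1.3706, 0).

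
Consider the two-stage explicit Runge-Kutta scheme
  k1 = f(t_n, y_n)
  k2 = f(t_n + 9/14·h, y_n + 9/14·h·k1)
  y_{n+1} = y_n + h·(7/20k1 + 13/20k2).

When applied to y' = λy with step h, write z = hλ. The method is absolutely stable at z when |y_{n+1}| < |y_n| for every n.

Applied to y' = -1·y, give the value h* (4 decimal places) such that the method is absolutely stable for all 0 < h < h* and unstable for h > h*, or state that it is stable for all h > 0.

On y'=λy, z=hλ:
  k1=λy_n ⇒ h·k1=z·y_n;  k2=λ(1+9/14z)y_n ⇒ h·k2=z(1+9/14z)y_n
  y_{n+1}/y_n = 1 + 7/20z + 13/20z(1+9/14z) = 1 + z + 117/280z²
  so R(z) = 1 + z + 117/280z².

Find x<0 with |R(x)|<1.
x=-1.51: |R|=0.4428
R=1: x+117/280x²=0 ⇒ x=−280/117=-2.3932; min R=1−1/(4·117/280)=0.4017>−1
Confirm numerically:
  x=-2.029: |R|=0.69125 <1
  x=-1.453: |R|=0.42918 <1
  x=-1.148: |R|=0.40270 <1
  x=-2.918: |R|=1.63994 >1
  x=-2.790: |R|=1.46264 >1
Stable set (-2.3932, 0).

(-2.3932,0); λ=-1 ⇒ h* = (280/117)/1 = 2.3932.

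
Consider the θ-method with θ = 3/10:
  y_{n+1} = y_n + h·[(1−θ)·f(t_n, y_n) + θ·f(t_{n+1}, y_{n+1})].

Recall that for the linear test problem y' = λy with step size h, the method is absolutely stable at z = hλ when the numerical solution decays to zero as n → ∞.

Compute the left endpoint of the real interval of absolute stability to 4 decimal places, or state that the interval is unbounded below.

left endpoint -5.0000.

Set f=λy, z=hλ:
  y_{n+1} = y_n + z·[7/10·y_n + 3/10·y_{n+1}] ⇒ (1 − 3/10z)y_{n+1} = (1 + 7/10z)y_n
  ⇒ R(z) = (1 + 7/10z)/(1 − 3/10z).

Solve |R(x)|<1 on ℝ⁻.
x=-0.74: |R|=0.3944
R=−1: 1+7/10x = −1+3/10x ⇒ -2/5x=2 ⇒ x=2/(-2/5)=-5.0000
Confirm numerically:
  x=-4.832: |R|=0.97257 <1
  x=-4.377: |R|=0.89227 <1
  x=-2.483: |R|=0.42300 <1
  x=-5.161: |R|=1.02527 >1
  x=-5.099: |R|=1.01565 >1
  x=-5.024: |R|=1.00383 >1
So |R|<1 on (-5.0000, 0).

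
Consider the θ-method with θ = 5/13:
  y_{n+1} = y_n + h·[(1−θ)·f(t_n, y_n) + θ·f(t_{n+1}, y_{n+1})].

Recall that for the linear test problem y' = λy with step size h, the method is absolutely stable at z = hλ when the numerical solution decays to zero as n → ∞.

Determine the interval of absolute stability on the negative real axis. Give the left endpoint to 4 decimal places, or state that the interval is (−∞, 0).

z∈(-8.6667,0).

With y'=λy (z=hλ):
  y_{n+1} = y_n + z·[8/13·y_n + 5/13·y_{n+1}] ⇒ (1 − 5/13z)y_{n+1} = (1 + 8/13z)y_n
  ⇒ R(z) = (1 + 8/13z)/(1 − 5/13z).

Find x<0 with |R(x)|<1.
x=-0.56: |R|=0.5392
R=−1: 1+8/13x = −1+5/13x ⇒ -3/13x=2 ⇒ x=2/(-3/13)=-8.6667
Confirm numerically:
  x=-7.905: |R|=0.95650 <1
  x=-4.978: |R|=0.70794 <1
  x=-4.664: |R|=0.66938 <1
  x=-9.182: |R|=1.02624 >1
  x=-9.107: |R|=1.02257 >1
  x=-8.794: |R|=1.00671 >1
Interval (-8.6667, 0).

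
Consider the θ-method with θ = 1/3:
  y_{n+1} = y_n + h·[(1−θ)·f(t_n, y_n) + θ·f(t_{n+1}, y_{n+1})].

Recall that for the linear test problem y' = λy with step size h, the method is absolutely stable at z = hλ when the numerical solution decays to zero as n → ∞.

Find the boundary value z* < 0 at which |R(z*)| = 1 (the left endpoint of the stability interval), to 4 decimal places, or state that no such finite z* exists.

left endpoint -6.0000.

On y'=λy, z=hλ:
  y_{n+1} = y_n + z·[2/3·y_n + 1/3·y_{n+1}] ⇒ (1 − 1/3z)y_{n+1} = (1 + 2/3z)y_n
  Hence R(z) = (1 + 2/3z)/(1 − 1/3z).

Solve |R(x)|<1 on ℝ⁻.
x=-1.7: |R|=0.0851
R=−1: 1+2/3x = −1+1/3x ⇒ -1/3x=2 ⇒ x=2/(-1/3)=-6.0000
Confirm numerically:
  x=-5.666: |R|=0.96146 <1
  x=-5.207: |R|=0.90338 <1
  x=-3.582: |R|=0.63263 <1
  x=-3.249: |R|=0.55977 <1
  x=-6.244: |R|=1.02640 >1
  x=-6.117: |R|=1.01283 >1
Stable set (-6.0000, 0).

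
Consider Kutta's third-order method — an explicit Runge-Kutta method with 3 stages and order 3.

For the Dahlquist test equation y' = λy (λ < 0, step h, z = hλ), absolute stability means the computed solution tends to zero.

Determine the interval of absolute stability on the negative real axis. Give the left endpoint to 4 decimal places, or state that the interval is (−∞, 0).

With y'=λy (z=hλ):
  order 3, 3-stage ⇒ R(z)=1+z+z^2/2+z^3/6
  (e.g. R(-1.56)=0.02406, |R|=0.02406)

Find x<0 with |R(x)|<1.
x=-1.56: |R|=0.0241
|R(-2.68)|=1.2969 |R(-1.83)|=0.1770 |R(-0.74)|=0.4663
Bisect:
  x_lo=-3.1434 |R|=2.3795  x_hi=-0.2338 |R|=0.7914
  mid=-1.68859 |R|=0.06538 →hi
  mid=-2.41599 |R|=0.84785 →hi
  mid=-2.77969 |R|=1.49599 →lo
  mid=-2.59784 |R|=1.14550 →lo
  mid=-2.50692 |R|=0.99044 →hi
  mid=-2.55238 |R|=1.06637 →lo
  mid=-2.52965 |R|=1.02801 →lo
  mid=-2.51828 |R|=1.00913 →lo
  ...
  [-2.51278,-2.51260] ⇒ x*=-2.5127
Interval (-2.5127, 0).

(-2.5127, 0).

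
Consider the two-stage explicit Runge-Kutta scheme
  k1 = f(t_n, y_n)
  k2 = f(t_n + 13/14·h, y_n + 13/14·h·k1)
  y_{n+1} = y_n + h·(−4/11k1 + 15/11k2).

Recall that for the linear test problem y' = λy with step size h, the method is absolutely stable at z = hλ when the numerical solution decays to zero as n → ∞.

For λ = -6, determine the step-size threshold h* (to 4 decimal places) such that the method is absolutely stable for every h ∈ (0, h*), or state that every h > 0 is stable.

(-0.7897,0); λ=-6 ⇒ h* = (154/195)/6 = 0.1316.

Test eqn y'=λy, z=hλ:
  k1=λy_n ⇒ h·k1=z·y_n;  k2=λ(1+13/14z)y_n ⇒ h·k2=z(1+13/14z)y_n
  y_{n+1}/y_n = 1 − 4/11z + 15/11z(1+13/14z) = 1 + z + 195/154z²
  R(z) = 1 + z + 195/154z².

Need |R(x)|<1, x<0.
x=-1.05: |R|=1.3460
R=1: x+195/154x²=0 ⇒ x=−154/195=-0.7897; min R=1−1/(4·195/154)=0.8026>−1
Confirm numerically:
  x=-0.708: |R|=0.92672 <1
  x=-0.521: |R|=0.82271 <1
  x=-0.520: |R|=0.82239 <1
  x=-1.100: |R|=1.43214 >1
  x=-0.818: |R|=1.02927 >1
So |R|<1 on (-0.7897, 0).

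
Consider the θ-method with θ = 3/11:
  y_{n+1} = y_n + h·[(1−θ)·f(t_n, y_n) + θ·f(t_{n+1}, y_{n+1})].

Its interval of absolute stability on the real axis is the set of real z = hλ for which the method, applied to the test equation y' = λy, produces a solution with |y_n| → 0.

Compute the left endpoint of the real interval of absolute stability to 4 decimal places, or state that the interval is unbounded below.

left endpoint -4.4000.

On y'=λy, z=hλ:
  y_{n+1} = y_n + z·[8/11·y_n + 3/11·y_{n+1}] ⇒ (1 − 3/11z)y_{n+1} = (1 + 8/11z)y_n
  ⇒ R(z) = (1 + 8/11z)/(1 − 3/11z).

Find x<0 with |R(x)|<1.
x=-1.73: |R|=0.1754
R=−1: 1+8/11x = −1+3/11x ⇒ -5/11x=2 ⇒ x=2/(-5/11)=-4.4000
Confirm numerically:
  x=-3.680: |R|=0.83666 <1
  x=-2.906: |R|=0.62116 <1
  x=-2.720: |R|=0.56159 <1
  x=-1.948: |R|=0.27214 <1
  x=-4.947: |R|=1.10584 >1
  x=-4.600: |R|=1.04032 >1
Interval (-4.4000, 0).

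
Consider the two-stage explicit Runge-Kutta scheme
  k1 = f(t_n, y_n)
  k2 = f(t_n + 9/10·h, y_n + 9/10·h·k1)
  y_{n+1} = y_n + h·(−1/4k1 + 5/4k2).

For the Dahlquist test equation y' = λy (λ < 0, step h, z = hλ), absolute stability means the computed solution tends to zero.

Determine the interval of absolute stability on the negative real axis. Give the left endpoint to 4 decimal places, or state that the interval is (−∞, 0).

Test eqn y'=λy, z=hλ:
  k1=λy_n ⇒ h·k1=z·y_n;  k2=λ(1+9/10z)y_n ⇒ h·k2=z(1+9/10z)y_n
  y_{n+1}/y_n = 1 − 1/4z + 5/4z(1+9/10z) = 1 + z + 9/8z²
  ⇒ R(z) = 1 + z + 9/8z².

Need |R(x)|<1, x<0.
x=-1.35: |R|=1.7003
R=1: x+9/8x²=0 ⇒ x=−8/9=-0.8889; min R=1−1/(4·9/8)=0.7778>−1
Confirm numerically:
  x=-0.735: |R|=0.87275 <1
  x=-0.696: |R|=0.84897 <1
  x=-0.640: |R|=0.82080 <1
  x=-0.362: |R|=0.78542 <1
  x=-1.252: |R|=1.51144 >1
  x=-0.927: |R|=1.03975 >1
Stable set (-0.8889, 0).

(-0.8889, 0).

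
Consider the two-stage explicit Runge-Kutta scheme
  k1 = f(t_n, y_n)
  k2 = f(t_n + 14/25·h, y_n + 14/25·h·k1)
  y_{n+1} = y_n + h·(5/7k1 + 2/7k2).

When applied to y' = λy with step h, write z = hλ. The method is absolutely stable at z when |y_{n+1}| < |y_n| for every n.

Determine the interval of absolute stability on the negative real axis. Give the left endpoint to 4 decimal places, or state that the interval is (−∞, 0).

Set f=λy, z=hλ:
  k1=λy_n ⇒ h·k1=z·y_n;  k2=λ(1+14/25z)y_n ⇒ h·k2=z(1+14/25z)y_n
  y_{n+1}/y_n = 1 + 5/7z + 2/7z(1+14/25z) = 1 + z + 4/25z²
  ⇒ R(z) = 1 + z + 4/25z².

Solve |R(x)|<1 on ℝ⁻.
x=-0.87: |R|=0.2511
R=1: x+4/25x²=0 ⇒ x=−25/4=-6.2500; min R=1−1/(4·4/25)=-0.5625>−1
Confirm numerically:
  x=-4.907: |R|=0.05442 <1
  x=-4.859: |R|=0.08142 <1
  x=-3.783: |R|=0.49323 <1
  x=-6.790: |R|=1.58666 >1
  x=-6.447: |R|=1.20321 >1
  x=-6.299: |R|=1.04938 >1
Stable set (-6.2500, 0).

(-6.2500, 0).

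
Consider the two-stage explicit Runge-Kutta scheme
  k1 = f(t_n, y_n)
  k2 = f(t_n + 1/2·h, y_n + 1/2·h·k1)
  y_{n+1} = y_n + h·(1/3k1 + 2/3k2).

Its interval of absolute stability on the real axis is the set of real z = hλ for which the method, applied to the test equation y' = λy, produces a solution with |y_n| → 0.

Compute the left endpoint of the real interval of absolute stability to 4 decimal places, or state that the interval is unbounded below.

left endpoint -3.0000.

On y'=λy, z=hλ:
  k1=λy_n ⇒ h·k1=z·y_n;  k2=λ(1+1/2z)y_n ⇒ h·k2=z(1+1/2z)y_n
  y_{n+1}/y_n = 1 + 1/3z + 2/3z(1+1/2z) = 1 + z + 1/3z²
  R(z) = 1 + z + 1/3z².

Find x<0 with |R(x)|<1.
x=-0.67: |R|=0.4796
R=1: x+1/3x²=0 ⇒ x=−3=-3.0000; min R=1−1/(4·1/3)=0.2500>−1
Confirm numerically:
  x=-2.406: |R|=0.52361 <1
  x=-2.396: |R|=0.51761 <1
  x=-2.272: |R|=0.44866 <1
  x=-1.219: |R|=0.27632 <1
  x=-3.533: |R|=1.62770 >1
  x=-3.262: |R|=1.28488 >1
  x=-3.153: |R|=1.16080 >1
Interval (-3.0000, 0).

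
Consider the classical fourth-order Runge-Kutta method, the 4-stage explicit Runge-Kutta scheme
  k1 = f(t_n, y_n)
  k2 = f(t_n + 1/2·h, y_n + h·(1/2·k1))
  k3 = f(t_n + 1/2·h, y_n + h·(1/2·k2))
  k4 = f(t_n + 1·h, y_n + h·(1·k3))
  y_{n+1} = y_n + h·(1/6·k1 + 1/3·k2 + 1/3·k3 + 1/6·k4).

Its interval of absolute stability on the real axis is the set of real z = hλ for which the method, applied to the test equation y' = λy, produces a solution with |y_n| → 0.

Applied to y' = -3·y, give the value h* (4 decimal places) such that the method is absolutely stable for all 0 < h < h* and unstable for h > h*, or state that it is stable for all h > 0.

(-2.7853,0); λ=-3 ⇒ h* = 0.9284.

With y'=λy (z=hλ):
  order 4, 4-stage ⇒ R(z)=1+z+z^2/2+z^3/6+z^4/24
  (e.g. R(-1.22)=0.31386, |R|=0.31386)

Boundary: |R(x)|=1, x<0.
x=-1.22: |R|=0.3139
|R(-2.26)|=0.4569 |R(-2.03)|=0.3438 |R(-1.54)|=0.2714
Bisect:
  x_lo=-3.6247 |R|=3.2000  x_hi=-0.1761 |R|=0.8386
  mid=-1.90040 |R|=0.30493 →hi
  mid=-2.76257 |R|=0.96627 →hi
  mid=-3.19365 |R|=1.81166 →lo
  mid=-2.97811 |R|=1.33181 →lo
  mid=-2.87034 |R|=1.13598 →lo
  mid=-2.81645 |R|=1.04800 →lo
  mid=-2.78951 |R|=1.00637 →lo
  mid=-2.77604 |R|=0.98613 →hi
  ...
  [-2.78530,-2.78509] ⇒ x*=-2.7853
So |R|<1 on (-2.7853, 0).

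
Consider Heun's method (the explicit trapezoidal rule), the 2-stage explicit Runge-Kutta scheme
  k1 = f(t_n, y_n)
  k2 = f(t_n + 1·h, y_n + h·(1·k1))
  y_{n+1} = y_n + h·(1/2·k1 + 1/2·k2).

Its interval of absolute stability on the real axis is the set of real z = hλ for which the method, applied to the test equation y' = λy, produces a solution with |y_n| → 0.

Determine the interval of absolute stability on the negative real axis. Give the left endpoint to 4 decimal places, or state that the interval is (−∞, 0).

Test eqn y'=λy, z=hλ:
  order 2, 2-stage ⇒ R(z)=1+z+z^2/2
  (e.g. R(-0.57)=0.59245, |R|=0.59245)

Solve |R(x)|<1 on ℝ⁻.
x=-0.57: |R|=0.5924
|R(-1.91)|=0.9140 |R(-0.88)|=0.5072 |R(-0.66)|=0.5578
Bisect:
  x_lo=-2.3331 |R|=1.3886  x_hi=-0.2004 |R|=0.8197
  mid=-1.26674 |R|=0.53558 →hi
  mid=-1.79992 |R|=0.81994 →hi
  mid=-2.06651 |R|=1.06872 →lo
  mid=-1.93321 |R|=0.93544 →hi
  mid=-1.99986 |R|=0.99986 →hi
  mid=-2.03319 |R|=1.03374 →lo
  mid=-2.01652 |R|=1.01666 →lo
  mid=-2.00819 |R|=1.00823 →lo
  mid=-2.00403 |R|=1.00404 →lo
  mid=-2.00194 |R|=1.00195 →lo
  ...
  [-2.00012,-1.99999] ⇒ x*=-2.0000
Stable set (-2.0000, 0).

z∈(-2.0000,0).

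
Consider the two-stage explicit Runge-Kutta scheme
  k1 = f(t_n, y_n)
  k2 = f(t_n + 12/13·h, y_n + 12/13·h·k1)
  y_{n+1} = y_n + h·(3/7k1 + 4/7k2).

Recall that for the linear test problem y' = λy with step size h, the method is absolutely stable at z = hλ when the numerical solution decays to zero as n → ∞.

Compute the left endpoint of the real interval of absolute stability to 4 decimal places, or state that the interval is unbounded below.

Test eqn y'=λy, z=hλ:
  k1=λy_n ⇒ h·k1=z·y_n;  k2=λ(1+12/13z)y_n ⇒ h·k2=z(1+12/13z)y_n
  y_{n+1}/y_n = 1 + 3/7z + 4/7z(1+12/13z) = 1 + z + 48/91z²
  Hence R(z) = 1 + z + 48/91z².

Need |R(x)|<1, x<0.
x=-1.37: |R|=0.6200
R=1: x+48/91x²=0 ⇒ x=−91/48=-1.8958; min R=1−1/(4·48/91)=0.5260>−1
Confirm numerically:
  x=-1.790: |R|=0.90007 <1
  x=-1.680: |R|=0.80874 <1
  x=-0.919: |R|=0.52648 <1
  x=-0.892: |R|=0.52769 <1
  x=-2.321: |R|=1.52052 >1
  x=-2.234: |R|=1.39849 >1
  x=-2.012: |R|=1.12328 >1
So |R|<1 on (-1.8958, 0).

left endpoint -1.8958.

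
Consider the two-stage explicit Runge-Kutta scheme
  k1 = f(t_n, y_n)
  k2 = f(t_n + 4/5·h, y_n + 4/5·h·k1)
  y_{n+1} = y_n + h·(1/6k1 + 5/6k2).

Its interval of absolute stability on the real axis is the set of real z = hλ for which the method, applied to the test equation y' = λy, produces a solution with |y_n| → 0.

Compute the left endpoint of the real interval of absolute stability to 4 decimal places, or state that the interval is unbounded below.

On y'=λy, z=hλ:
  k1=λy_n ⇒ h·k1=z·y_n;  k2=λ(1+4/5z)y_n ⇒ h·k2=z(1+4/5z)y_n
  y_{n+1}/y_n = 1 + 1/6z + 5/6z(1+4/5z) = 1 + z + 2/3z²
  ⇒ R(z) = 1 + z + 2/3z².

Solve |R(x)|<1 on ℝ⁻.
x=-0.8: |R|=0.6267
R=1: x+2/3x²=0 ⇒ x=−3/2=-1.5000; min R=1−1/(4·2/3)=0.6250>−1
Confirm numerically:
  x=-1.465: |R|=0.96582 <1
  x=-1.343: |R|=0.85943 <1
  x=-0.627: |R|=0.63509 <1
  x=-0.618: |R|=0.63662 <1
  x=-1.800: |R|=1.36000 >1
  x=-1.682: |R|=1.20408 >1
So |R|<1 on (-1.5000, 0).

z* = -1.5000.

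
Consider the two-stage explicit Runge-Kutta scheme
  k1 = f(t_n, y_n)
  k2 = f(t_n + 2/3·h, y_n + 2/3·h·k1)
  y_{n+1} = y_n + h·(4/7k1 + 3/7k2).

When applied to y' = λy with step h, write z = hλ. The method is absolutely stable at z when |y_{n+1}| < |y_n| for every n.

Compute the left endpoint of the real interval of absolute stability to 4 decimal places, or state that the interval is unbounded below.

Set f=λy, z=hλ:
  k1=λy_n ⇒ h·k1=z·y_n;  k2=λ(1+2/3z)y_n ⇒ h·k2=z(1+2/3z)y_n
  y_{n+1}/y_n = 1 + 4/7z + 3/7z(1+2/3z) = 1 + z + 2/7z²
  R(z) = 1 + z + 2/7z².

Need |R(x)|<1, x<0.
x=-1.31: |R|=0.1803
R=1: x+2/7x²=0 ⇒ x=−7/2=-3.5000; min R=1−1/(4·2/7)=0.1250>−1
Confirm numerically:
  x=-3.430: |R|=0.93140 <1
  x=-3.178: |R|=0.70762 <1
  x=-2.604: |R|=0.33338 <1
  x=-3.908: |R|=1.45556 >1
  x=-3.906: |R|=1.45310 >1
  x=-3.895: |R|=1.43958 >1
Interval (-3.5000, 0).

left endpoint -3.5000.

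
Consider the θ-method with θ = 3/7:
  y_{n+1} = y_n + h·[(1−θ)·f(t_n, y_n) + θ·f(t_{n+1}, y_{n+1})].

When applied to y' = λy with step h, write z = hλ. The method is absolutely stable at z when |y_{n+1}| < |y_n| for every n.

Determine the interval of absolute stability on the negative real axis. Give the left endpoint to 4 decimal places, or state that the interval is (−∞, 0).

On y'=λy, z=hλ:
  y_{n+1} = y_n + z·[4/7·y_n + 3/7·y_{n+1}] ⇒ (1 − 3/7z)y_{n+1} = (1 + 4/7z)y_n
  so R(z) = (1 + 4/7z)/(1 − 3/7z).

Need |R(x)|<1, x<0.
x=-1.67: |R|=0.0266
R=−1: 1+4/7x = −1+3/7x ⇒ -1/7x=2 ⇒ x=2/(-1/7)=-14.0000
Confirm numerically:
  x=-12.225: |R|=0.95936 <1
  x=-10.460: |R|=0.90776 <1
  x=-9.680: |R|=0.88013 <1
  x=-14.575: |R|=1.01134 >1
  x=-14.261: |R|=1.00524 >1
  x=-14.183: |R|=1.00369 >1
Interval (-14.0000, 0).

z∈(-14.0000,0).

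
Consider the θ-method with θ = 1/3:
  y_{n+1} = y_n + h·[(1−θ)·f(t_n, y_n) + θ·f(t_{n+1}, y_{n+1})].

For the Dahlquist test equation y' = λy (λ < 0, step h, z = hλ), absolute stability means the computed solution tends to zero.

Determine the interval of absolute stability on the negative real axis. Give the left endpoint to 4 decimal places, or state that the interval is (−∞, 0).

(-6.0000, 0).

With y'=λy (z=hλ):
  y_{n+1} = y_n + z·[2/3·y_n + 1/3·y_{n+1}] ⇒ (1 − 1/3z)y_{n+1} = (1 + 2/3z)y_n
  R(z) = (1 + 2/3z)/(1 − 1/3z).

Boundary: |R(x)|=1, x<0.
x=-1.74: |R|=0.1013
R=−1: 1+2/3x = −1+1/3x ⇒ -1/3x=2 ⇒ x=2/(-1/3)=-6.0000
Confirm numerically:
  x=-5.059: |R|=0.88324 <1
  x=-3.978: |R|=0.71023 <1
  x=-3.879: |R|=0.69167 <1
  x=-6.207: |R|=1.02248 >1
  x=-6.124: |R|=1.01359 >1
  x=-6.108: |R|=1.01186 >1
So |R|<1 on (-6.0000, 0).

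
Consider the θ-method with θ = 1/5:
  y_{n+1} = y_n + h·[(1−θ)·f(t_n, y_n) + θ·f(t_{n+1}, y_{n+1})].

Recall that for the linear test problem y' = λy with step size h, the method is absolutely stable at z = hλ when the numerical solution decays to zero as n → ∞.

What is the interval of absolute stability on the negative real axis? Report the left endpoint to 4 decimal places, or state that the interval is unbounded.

z∈(-3.3333,0).

Test eqn y'=λy, z=hλ:
  y_{n+1} = y_n + z·[4/5·y_n + 1/5·y_{n+1}] ⇒ (1 − 1/5z)y_{n+1} = (1 + 4/5z)y_n
  R(z) = (1 + 4/5z)/(1 − 1/5z).

Solve |R(x)|<1 on ℝ⁻.
x=-0.72: |R|=0.3706
R=−1: 1+4/5x = −1+1/5x ⇒ -3/5x=2 ⇒ x=2/(-3/5)=-3.3333
Confirm numerically:
  x=-3.297: |R|=0.98686 <1
  x=-3.092: |R|=0.91053 <1
  x=-2.102: |R|=0.47986 <1
  x=-1.741: |R|=0.29135 <1
  x=-3.844: |R|=1.17322 >1
  x=-3.474: |R|=1.04980 >1
  x=-3.386: |R|=1.01884 >1
Interval (-3.3333, 0).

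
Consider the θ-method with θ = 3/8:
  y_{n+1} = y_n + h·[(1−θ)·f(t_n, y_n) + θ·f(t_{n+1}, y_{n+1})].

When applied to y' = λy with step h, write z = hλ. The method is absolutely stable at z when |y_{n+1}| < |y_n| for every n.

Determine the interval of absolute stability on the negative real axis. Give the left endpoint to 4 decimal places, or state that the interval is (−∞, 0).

(-8.0000, 0).

Set f=λy, z=hλ:
  y_{n+1} = y_n + z·[5/8·y_n + 3/8·y_{n+1}] ⇒ (1 − 3/8z)y_{n+1} = (1 + 5/8z)y_n
  R(z) = (1 + 5/8z)/(1 − 3/8z).

Find x<0 with |R(x)|<1.
x=-0.8: |R|=0.3846
R=−1: 1+5/8x = −1+3/8x ⇒ -1/4x=2 ⇒ x=2/(-1/4)=-8.0000
Confirm numerically:
  x=-6.165: |R|=0.86148 <1
  x=-5.860: |R|=0.83268 <1
  x=-4.872: |R|=0.72338 <1
  x=-4.595: |R|=0.68740 <1
  x=-8.519: |R|=1.03093 >1
  x=-8.411: |R|=1.02473 >1
  x=-8.401: |R|=1.02415 >1
So |R|<1 on (-8.0000, 0).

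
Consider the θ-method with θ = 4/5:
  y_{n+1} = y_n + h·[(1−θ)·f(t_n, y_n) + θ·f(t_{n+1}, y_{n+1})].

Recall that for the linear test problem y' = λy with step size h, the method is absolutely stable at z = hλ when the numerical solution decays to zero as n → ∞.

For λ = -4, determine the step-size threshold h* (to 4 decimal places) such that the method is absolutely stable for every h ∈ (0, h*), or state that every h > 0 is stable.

unbounded; (−∞, 0). Any h>0 works for λ=-4.

Test eqn y'=λy, z=hλ:
  y_{n+1} = y_n + z·[1/5·y_n + 4/5·y_{n+1}] ⇒ (1 − 4/5z)y_{n+1} = (1 + 1/5z)y_n
  Hence R(z) = (1 + 1/5z)/(1 − 4/5z).

Need |R(x)|<1, x<0.
x=-1.07: |R|=0.4235
x=-2: |R|=0.2308
x=-10: |R|=0.1111
x=-100: |R|=0.2346
θ=4/5≥1/2 ⇒ |1+1/5x|<|1−4/5x| ∀x<0 ⇒ stable on all of ℝ⁻.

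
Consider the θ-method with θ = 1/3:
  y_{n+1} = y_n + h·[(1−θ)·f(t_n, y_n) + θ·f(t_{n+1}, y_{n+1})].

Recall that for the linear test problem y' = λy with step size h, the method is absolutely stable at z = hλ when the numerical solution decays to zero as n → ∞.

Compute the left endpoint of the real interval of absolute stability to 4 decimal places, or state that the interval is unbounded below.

left endpoint -6.0000.

On y'=λy, z=hλ:
  y_{n+1} = y_n + z·[2/3·y_n + 1/3·y_{n+1}] ⇒ (1 − 1/3z)y_{n+1} = (1 + 2/3z)y_n
  Hence R(z) = (1 + 2/3z)/(1 − 1/3z).

Boundary: |R(x)|=1, x<0.
x=-1.6: |R|=0.0435
R=−1: 1+2/3x = −1+1/3x ⇒ -1/3x=2 ⇒ x=2/(-1/3)=-6.0000
Confirm numerically:
  x=-5.892: |R|=0.98785 <1
  x=-4.034: |R|=0.72050 <1
  x=-3.638: |R|=0.64417 <1
  x=-2.805: |R|=0.44961 <1
  x=-6.183: |R|=1.01993 >1
  x=-6.137: |R|=1.01499 >1
So |R|<1 on (-6.0000, 0).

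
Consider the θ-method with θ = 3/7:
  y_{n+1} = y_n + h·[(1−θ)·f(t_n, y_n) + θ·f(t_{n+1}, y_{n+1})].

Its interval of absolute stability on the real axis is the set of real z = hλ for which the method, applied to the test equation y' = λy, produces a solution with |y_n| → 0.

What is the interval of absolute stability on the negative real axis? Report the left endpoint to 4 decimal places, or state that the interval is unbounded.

Test eqn y'=λy, z=hλ:
  y_{n+1} = y_n + z·[4/7·y_n + 3/7·y_{n+1}] ⇒ (1 − 3/7z)y_{n+1} = (1 + 4/7z)y_n
  ⇒ R(z) = (1 + 4/7z)/(1 − 3/7z).

Find x<0 with |R(x)|<1.
x=-0.36: |R|=0.6881
R=−1: 1+4/7x = −1+3/7x ⇒ -1/7x=2 ⇒ x=2/(-1/7)=-14.0000
Confirm numerically:
  x=-12.414: |R|=0.96415 <1
  x=-11.227: |R|=0.93184 <1
  x=-9.254: |R|=0.86347 <1
  x=-8.289: |R|=0.82079 <1
  x=-14.414: |R|=1.00824 >1
  x=-14.101: |R|=1.00205 >1
Stable set (-14.0000, 0).

(-14.0000, 0).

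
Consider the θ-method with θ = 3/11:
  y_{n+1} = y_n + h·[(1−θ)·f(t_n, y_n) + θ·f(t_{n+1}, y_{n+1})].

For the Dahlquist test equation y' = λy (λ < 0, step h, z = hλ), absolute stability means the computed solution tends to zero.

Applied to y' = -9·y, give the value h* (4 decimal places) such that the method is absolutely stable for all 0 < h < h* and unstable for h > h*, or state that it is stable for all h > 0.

On y'=λy, z=hλ:
  y_{n+1} = y_n + z·[8/11·y_n + 3/11·y_{n+1}] ⇒ (1 − 3/11z)y_{n+1} = (1 + 8/11z)y_n
  Hence R(z) = (1 + 8/11z)/(1 − 3/11z).

Solve |R(x)|<1 on ℝ⁻.
x=-1.04: |R|=0.1898
R=−1: 1+8/11x = −1+3/11x ⇒ -5/11x=2 ⇒ x=2/(-5/11)=-4.4000
Confirm numerically:
  x=-4.180: |R|=0.95327 <1
  x=-4.104: |R|=0.93651 <1
  x=-2.600: |R|=0.52128 <1
  x=-4.617: |R|=1.04366 >1
  x=-4.565: |R|=1.03341 >1
So |R|<1 on (-4.4000, 0).

(-4.4000,0); λ=-9 ⇒ h* = (22/5)/9 = 0.4889.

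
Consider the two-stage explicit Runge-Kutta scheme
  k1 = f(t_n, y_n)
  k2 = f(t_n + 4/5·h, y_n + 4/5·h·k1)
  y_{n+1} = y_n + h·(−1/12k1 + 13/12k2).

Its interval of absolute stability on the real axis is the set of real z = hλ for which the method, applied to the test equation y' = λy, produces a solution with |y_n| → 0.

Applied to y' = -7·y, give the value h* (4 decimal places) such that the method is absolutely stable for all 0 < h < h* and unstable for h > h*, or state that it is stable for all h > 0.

With y'=λy (z=hλ):
  k1=λy_n ⇒ h·k1=z·y_n;  k2=λ(1+4/5z)y_n ⇒ h·k2=z(1+4/5z)y_n
  y_{n+1}/y_n = 1 − 1/12z + 13/12z(1+4/5z) = 1 + z + 13/15z²
  ⇒ R(z) = 1 + z + 13/15z².

Solve |R(x)|<1 on ℝ⁻.
x=-0.8: |R|=0.7547
R=1: x+13/15x²=0 ⇒ x=−15/13=-1.1538; min R=1−1/(4·13/15)=0.7115>−1
Confirm numerically:
  x=-1.133: |R|=0.97953 <1
  x=-1.101: |R|=0.94957 <1
  x=-0.734: |R|=0.73292 <1
  x=-1.673: |R|=1.75274 >1
  x=-1.257: |R|=1.11238 >1
  x=-1.237: |R|=1.08915 >1
So |R|<1 on (-1.1538, 0).

(-1.1538,0); λ=-7 ⇒ h* = (15/13)/7 = 0.1648.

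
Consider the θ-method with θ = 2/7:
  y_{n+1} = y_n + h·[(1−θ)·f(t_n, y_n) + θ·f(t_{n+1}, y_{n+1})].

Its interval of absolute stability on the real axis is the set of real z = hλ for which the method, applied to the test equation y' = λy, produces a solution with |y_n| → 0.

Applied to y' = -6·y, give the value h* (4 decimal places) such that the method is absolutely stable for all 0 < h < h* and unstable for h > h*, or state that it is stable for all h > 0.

(-4.6667,0); λ=-6 ⇒ h* = (14/3)/6 = 0.7778.

Set f=λy, z=hλ:
  y_{n+1} = y_n + z·[5/7·y_n + 2/7·y_{n+1}] ⇒ (1 − 2/7z)y_{n+1} = (1 + 5/7z)y_n
  Hence R(z) = (1 + 5/7z)/(1 − 2/7z).

Solve |R(x)|<1 on ℝ⁻.
x=-0.39: |R|=0.6491
R=−1: 1+5/7x = −1+2/7x ⇒ -3/7x=2 ⇒ x=2/(-3/7)=-4.6667
Confirm numerically:
  x=-2.973: |R|=0.60752 <1
  x=-2.400: |R|=0.42373 <1
  x=-2.276: |R|=0.37916 <1
  x=-5.233: |R|=1.09727 >1
  x=-5.055: |R|=1.06809 >1
  x=-4.877: |R|=1.03766 >1
Interval (-4.6667, 0).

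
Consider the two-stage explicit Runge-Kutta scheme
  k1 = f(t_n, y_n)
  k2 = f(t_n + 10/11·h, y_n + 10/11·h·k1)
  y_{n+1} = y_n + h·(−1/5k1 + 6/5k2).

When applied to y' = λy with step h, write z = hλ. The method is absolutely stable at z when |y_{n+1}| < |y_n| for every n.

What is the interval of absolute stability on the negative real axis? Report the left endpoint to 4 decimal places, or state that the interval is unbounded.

Set f=λy, z=hλ:
  k1=λy_n ⇒ h·k1=z·y_n;  k2=λ(1+10/11z)y_n ⇒ h·k2=z(1+10/11z)y_n
  y_{n+1}/y_n = 1 − 1/5z + 6/5z(1+10/11z) = 1 + z + 12/11z²
  Hence R(z) = 1 + z + 12/11z².

Need |R(x)|<1, x<0.
x=-1.18: |R|=1.3390
R=1: x+12/11x²=0 ⇒ x=−11/12=-0.9167; min R=1−1/(4·12/11)=0.7708>−1
Confirm numerically:
  x=-0.892: |R|=0.97600 <1
  x=-0.586: |R|=0.78861 <1
  x=-0.585: |R|=0.78834 <1
  x=-0.397: |R|=0.77494 <1
  x=-1.198: |R|=1.36768 >1
  x=-1.089: |R|=1.20473 >1
  x=-1.055: |R|=1.15921 >1
So |R|<1 on (-0.9167, 0).

(-0.9167, 0).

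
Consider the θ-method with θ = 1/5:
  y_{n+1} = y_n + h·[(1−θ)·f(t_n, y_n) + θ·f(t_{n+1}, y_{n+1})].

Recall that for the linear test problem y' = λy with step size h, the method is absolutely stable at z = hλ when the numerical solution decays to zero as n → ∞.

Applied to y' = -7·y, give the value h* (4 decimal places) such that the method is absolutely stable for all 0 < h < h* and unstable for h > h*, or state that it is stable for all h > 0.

Test eqn y'=λy, z=hλ:
  y_{n+1} = y_n + z·[4/5·y_n + 1/5·y_{n+1}] ⇒ (1 − 1/5z)y_{n+1} = (1 + 4/5z)y_n
  so R(z) = (1 + 4/5z)/(1 − 1/5z).

Find x<0 with |R(x)|<1.
x=-0.44: |R|=0.5956
R=−1: 1+4/5x = −1+1/5x ⇒ -3/5x=2 ⇒ x=2/(-3/5)=-3.3333
Confirm numerically:
  x=-3.284: |R|=0.98213 <1
  x=-2.854: |R|=0.81691 <1
  x=-2.808: |R|=0.79816 <1
  x=-3.919: |R|=1.19700 >1
  x=-3.581: |R|=1.08659 >1
So |R|<1 on (-3.3333, 0).

(-3.3333,0); λ=-7 ⇒ h* = (10/3)/7 = 0.4762.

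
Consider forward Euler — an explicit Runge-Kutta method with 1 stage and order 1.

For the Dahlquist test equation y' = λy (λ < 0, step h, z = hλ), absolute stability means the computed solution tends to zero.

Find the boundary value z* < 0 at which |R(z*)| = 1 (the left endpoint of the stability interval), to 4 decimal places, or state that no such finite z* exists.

On y'=λy, z=hλ:
  order 1, 1-stage ⇒ R(z)=1+z
  (e.g. R(-1.19)=-0.19000, |R|=0.19000)

Solve |R(x)|<1 on ℝ⁻.
x=-1.19: |R|=0.1900
|R(-1.16)|=0.1600 |R(-0.63)|=0.3700 |R(-0.52)|=0.4800
Bisect:
  x_lo=-2.7670 |R|=1.7670  x_hi=-0.3868 |R|=0.6132
  mid=-1.57694 |R|=0.57694 →hi
  mid=-2.17199 |R|=1.17199 →lo
  mid=-1.87446 |R|=0.87446 →hi
  mid=-2.02323 |R|=1.02323 →lo
  mid=-1.94885 |R|=0.94885 →hi
  mid=-1.98604 |R|=0.98604 →hi
  mid=-2.00463 |R|=1.00463 →lo
  ...
  [-2.00013,-1.99998] ⇒ x*=-2.0000
Interval (-2.0000, 0).

left endpoint -2.0000.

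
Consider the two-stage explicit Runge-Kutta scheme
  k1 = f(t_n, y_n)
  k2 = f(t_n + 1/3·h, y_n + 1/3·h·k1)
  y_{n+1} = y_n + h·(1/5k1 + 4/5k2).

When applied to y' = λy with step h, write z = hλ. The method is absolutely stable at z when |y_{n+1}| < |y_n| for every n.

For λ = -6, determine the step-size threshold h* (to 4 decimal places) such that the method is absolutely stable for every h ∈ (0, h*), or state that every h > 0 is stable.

Test eqn y'=λy, z=hλ:
  k1=λy_n ⇒ h·k1=z·y_n;  k2=λ(1+1/3z)y_n ⇒ h·k2=z(1+1/3z)y_n
  y_{n+1}/y_n = 1 + 1/5z + 4/5z(1+1/3z) = 1 + z + 4/15z²
  so R(z) = 1 + z + 4/15z².

Solve |R(x)|<1 on ℝ⁻.
x=-1.12: |R|=0.2145
R=1: x+4/15x²=0 ⇒ x=−15/4=-3.7500; min R=1−1/(4·4/15)=0.0625>−1
Confirm numerically:
  x=-3.664: |R|=0.91597 <1
  x=-2.997: |R|=0.39820 <1
  x=-2.162: |R|=0.08447 <1
  x=-1.774: |R|=0.06522 <1
  x=-4.060: |R|=1.33563 >1
  x=-3.976: |R|=1.23962 >1
So |R|<1 on (-3.7500, 0).

(-3.7500,0); λ=-6 ⇒ h* = (15/4)/6 = 0.6250.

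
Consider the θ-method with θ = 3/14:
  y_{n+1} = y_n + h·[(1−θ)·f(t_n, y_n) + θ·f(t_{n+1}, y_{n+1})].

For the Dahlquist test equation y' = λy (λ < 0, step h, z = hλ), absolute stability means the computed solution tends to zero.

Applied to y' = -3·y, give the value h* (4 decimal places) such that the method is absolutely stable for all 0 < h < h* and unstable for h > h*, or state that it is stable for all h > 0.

Set f=λy, z=hλ:
  y_{n+1} = y_n + z·[11/14·y_n + 3/14·y_{n+1}] ⇒ (1 − 3/14z)y_{n+1} = (1 + 11/14z)y_n
  Hence R(z) = (1 + 11/14z)/(1 − 3/14z).

Find x<0 with |R(x)|<1.
x=-1.69: |R|=0.2407
R=−1: 1+11/14x = −1+3/14x ⇒ -4/7x=2 ⇒ x=2/(-4/7)=-3.5000
Confirm numerically:
  x=-2.491: |R|=0.62409 <1
  x=-2.033: |R|=0.41609 <1
  x=-1.926: |R|=0.36333 <1
  x=-1.478: |R|=0.12249 <1
  x=-3.735: |R|=1.07459 >1
  x=-3.643: |R|=1.04589 >1
Interval (-3.5000, 0).

(-3.5000,0); λ=-3 ⇒ h* = (7/2)/3 = 1.1667.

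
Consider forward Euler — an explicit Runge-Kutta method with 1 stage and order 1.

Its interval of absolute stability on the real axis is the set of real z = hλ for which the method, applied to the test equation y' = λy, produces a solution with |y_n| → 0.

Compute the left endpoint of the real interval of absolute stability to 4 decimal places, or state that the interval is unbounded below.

left endpoint -2.0000.

On y'=λy, z=hλ:
  order 1, 1-stage ⇒ R(z)=1+z
  (e.g. R(-1.78)=-0.78000, |R|=0.78000)

Boundary: |R(x)|=1, x<0.
x=-1.78: |R|=0.7800
|R(-2.16)|=1.1600 |R(-1.89)|=0.8900 |R(-1.15)|=0.1500
Bisect:
  x_lo=-2.6843 |R|=1.6843  x_hi=-0.0529 |R|=0.9471
  mid=-1.36863 |R|=0.36863 →hi
  mid=-2.02649 |R|=1.02649 →lo
  mid=-1.69756 |R|=0.69756 →hi
  mid=-1.86202 |R|=0.86202 →hi
  mid=-1.94426 |R|=0.94426 →hi
  mid=-1.98537 |R|=0.98537 →hi
  mid=-2.00593 |R|=1.00593 →lo
  mid=-1.99565 |R|=0.99565 →hi
  mid=-2.00079 |R|=1.00079 →lo
  mid=-1.99822 |R|=0.99822 →hi
  ...
  [-2.00015,-1.99999] ⇒ x*=-2.0000
Stable set (-2.0000, 0).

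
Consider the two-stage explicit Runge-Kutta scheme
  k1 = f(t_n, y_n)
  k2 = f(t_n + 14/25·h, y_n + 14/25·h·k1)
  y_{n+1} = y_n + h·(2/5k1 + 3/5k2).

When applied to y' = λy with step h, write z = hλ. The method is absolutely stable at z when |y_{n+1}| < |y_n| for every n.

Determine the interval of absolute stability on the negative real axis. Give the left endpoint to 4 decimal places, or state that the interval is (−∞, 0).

Set f=λy, z=hλ:
  k1=λy_n ⇒ h·k1=z·y_n;  k2=λ(1+14/25z)y_n ⇒ h·k2=z(1+14/25z)y_n
  y_{n+1}/y_n = 1 + 2/5z + 3/5z(1+14/25z) = 1 + z + 42/125z²
  R(z) = 1 + z + 42/125z².

Boundary: |R(x)|=1, x<0.
x=-0.82: |R|=0.4059
R=1: x+42/125x²=0 ⇒ x=−125/42=-2.9762; min R=1−1/(4·42/125)=0.2560>−1
Confirm numerically:
  x=-2.630: |R|=0.69408 <1
  x=-2.603: |R|=0.67360 <1
  x=-1.583: |R|=0.25898 <1
  x=-1.455: |R|=0.25632 <1
  x=-3.474: |R|=1.58108 >1
  x=-3.412: |R|=1.49963 >1
So |R|<1 on (-2.9762, 0).

(-2.9762, 0).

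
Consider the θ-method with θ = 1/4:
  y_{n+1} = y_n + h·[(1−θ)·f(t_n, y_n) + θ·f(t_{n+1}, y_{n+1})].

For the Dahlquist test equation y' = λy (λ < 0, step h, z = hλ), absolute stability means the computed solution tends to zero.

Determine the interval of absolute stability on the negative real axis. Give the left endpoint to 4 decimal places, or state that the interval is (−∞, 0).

On y'=λy, z=hλ:
  y_{n+1} = y_n + z·[3/4·y_n + 1/4·y_{n+1}] ⇒ (1 − 1/4z)y_{n+1} = (1 + 3/4z)y_n
  so R(z) = (1 + 3/4z)/(1 − 1/4z).

Boundary: |R(x)|=1, x<0.
x=-1.38: |R|=0.0260
R=−1: 1+3/4x = −1+1/4x ⇒ -1/2x=2 ⇒ x=2/(-1/2)=-4.0000
Confirm numerically:
  x=-3.788: |R|=0.94556 <1
  x=-3.576: |R|=0.88807 <1
  x=-3.507: |R|=0.86866 <1
  x=-2.023: |R|=0.34352 <1
  x=-4.492: |R|=1.11587 >1
  x=-4.389: |R|=1.09274 >1
Stable set (-4.0000, 0).

z∈(-4.0000,0).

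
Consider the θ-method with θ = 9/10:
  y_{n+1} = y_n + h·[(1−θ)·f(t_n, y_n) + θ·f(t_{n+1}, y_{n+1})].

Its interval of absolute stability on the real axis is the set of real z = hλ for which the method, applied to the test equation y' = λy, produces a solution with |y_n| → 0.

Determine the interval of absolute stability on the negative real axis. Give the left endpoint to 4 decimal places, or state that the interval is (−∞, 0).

On y'=λy, z=hλ:
  y_{n+1} = y_n + z·[1/10·y_n + 9/10·y_{n+1}] ⇒ (1 − 9/10z)y_{n+1} = (1 + 1/10z)y_n
  so R(z) = (1 + 1/10z)/(1 − 9/10z).

Boundary: |R(x)|=1, x<0.
x=-1.24: |R|=0.4140
x=-2: |R|=0.2857
x=-10: |R|=0.0000
x=-100: |R|=0.0989
θ=9/10≥1/2 ⇒ |1+1/10x|<|1−9/10x| ∀x<0 ⇒ interval (−∞,0).

unbounded; (−∞, 0).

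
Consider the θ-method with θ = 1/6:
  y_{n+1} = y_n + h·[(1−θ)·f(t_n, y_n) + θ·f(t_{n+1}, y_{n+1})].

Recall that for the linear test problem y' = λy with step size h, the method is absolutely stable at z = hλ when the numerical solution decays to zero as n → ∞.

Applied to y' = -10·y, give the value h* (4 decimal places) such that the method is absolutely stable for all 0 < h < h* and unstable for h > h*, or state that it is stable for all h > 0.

Set f=λy, z=hλ:
  y_{n+1} = y_n + z·[5/6·y_n + 1/6·y_{n+1}] ⇒ (1 − 1/6z)y_{n+1} = (1 + 5/6z)y_n
  so R(z) = (1 + 5/6z)/(1 − 1/6z).

Find x<0 with |R(x)|<1.
x=-1.5: |R|=0.2000
R=−1: 1+5/6x = −1+1/6x ⇒ -2/3x=2 ⇒ x=2/(-2/3)=-3.0000
Confirm numerically:
  x=-2.906: |R|=0.95778 <1
  x=-2.716: |R|=0.86966 <1
  x=-2.693: |R|=0.85874 <1
  x=-1.361: |R|=0.10936 <1
  x=-3.315: |R|=1.13527 >1
  x=-3.152: |R|=1.06643 >1
  x=-3.089: |R|=1.03917 >1
So |R|<1 on (-3.0000, 0).

(-3.0000,0); λ=-10 ⇒ h* = (3)/10 = 0.3000.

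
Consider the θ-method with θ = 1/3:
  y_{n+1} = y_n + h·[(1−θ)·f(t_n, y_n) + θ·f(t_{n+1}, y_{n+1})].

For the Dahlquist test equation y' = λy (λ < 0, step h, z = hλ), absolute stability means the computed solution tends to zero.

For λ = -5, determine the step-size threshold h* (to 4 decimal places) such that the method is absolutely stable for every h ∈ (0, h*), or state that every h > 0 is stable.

(-6.0000,0); λ=-5 ⇒ h* = (6)/5 = 1.2000.

Set f=λy, z=hλ:
  y_{n+1} = y_n + z·[2/3·y_n + 1/3·y_{n+1}] ⇒ (1 − 1/3z)y_{n+1} = (1 + 2/3z)y_n
  so R(z) = (1 + 2/3z)/(1 − 1/3z).

Boundary: |R(x)|=1, x<0.
x=-1.28: |R|=0.1028
R=−1: 1+2/3x = −1+1/3x ⇒ -1/3x=2 ⇒ x=2/(-1/3)=-6.0000
Confirm numerically:
  x=-5.899: |R|=0.98865 <1
  x=-5.396: |R|=0.92806 <1
  x=-4.217: |R|=0.75294 <1
  x=-3.027: |R|=0.50672 <1
  x=-6.439: |R|=1.04651 >1
  x=-6.341: |R|=1.03651 >1
  x=-6.291: |R|=1.03132 >1
Interval (-6.0000, 0).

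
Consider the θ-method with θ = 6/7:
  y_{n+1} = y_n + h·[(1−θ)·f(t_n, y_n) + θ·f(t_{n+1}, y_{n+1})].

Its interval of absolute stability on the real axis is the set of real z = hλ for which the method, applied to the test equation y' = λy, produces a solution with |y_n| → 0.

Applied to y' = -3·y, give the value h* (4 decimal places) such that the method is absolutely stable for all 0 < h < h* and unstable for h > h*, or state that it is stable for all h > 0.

unbounded; (−∞, 0). Any h>0 works for λ=-3.

Set f=λy, z=hλ:
  y_{n+1} = y_n + z·[1/7·y_n + 6/7·y_{n+1}] ⇒ (1 − 6/7z)y_{n+1} = (1 + 1/7z)y_n
  R(z) = (1 + 1/7z)/(1 − 6/7z).

Need |R(x)|<1, x<0.
x=-1.47: |R|=0.3496
x=-2: |R|=0.2632
x=-10: |R|=0.0448
x=-100: |R|=0.1532
θ=6/7≥1/2 ⇒ |1+1/7x|<|1−6/7x| ∀x<0 ⇒ unbounded interval.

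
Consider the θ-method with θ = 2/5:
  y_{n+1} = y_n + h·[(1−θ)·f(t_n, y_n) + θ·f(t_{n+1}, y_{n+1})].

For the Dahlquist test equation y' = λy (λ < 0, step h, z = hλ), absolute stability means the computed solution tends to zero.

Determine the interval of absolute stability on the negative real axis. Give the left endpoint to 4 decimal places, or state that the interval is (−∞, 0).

z∈(-10.0000,0).

Set f=λy, z=hλ:
  y_{n+1} = y_n + z·[3/5·y_n + 2/5·y_{n+1}] ⇒ (1 − 2/5z)y_{n+1} = (1 + 3/5z)y_n
  R(z) = (1 + 3/5z)/(1 − 2/5z).

Find x<0 with |R(x)|<1.
x=-0.44: |R|=0.6259
R=−1: 1+3/5x = −1+2/5x ⇒ -1/5x=2 ⇒ x=2/(-1/5)=-10.0000
Confirm numerically:
  x=-8.709: |R|=0.94241 <1
  x=-8.313: |R|=0.92199 <1
  x=-6.245: |R|=0.78531 <1
  x=-4.610: |R|=0.62096 <1
  x=-10.246: |R|=1.00965 >1
  x=-10.149: |R|=1.00589 >1
Interval (-10.0000, 0).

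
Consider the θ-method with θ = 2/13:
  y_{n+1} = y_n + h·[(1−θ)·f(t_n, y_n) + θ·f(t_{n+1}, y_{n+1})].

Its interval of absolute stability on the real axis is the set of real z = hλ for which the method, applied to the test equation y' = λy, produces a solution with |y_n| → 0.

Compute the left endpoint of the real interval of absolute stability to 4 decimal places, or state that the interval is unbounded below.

Set f=λy, z=hλ:
  y_{n+1} = y_n + z·[11/13·y_n + 2/13·y_{n+1}] ⇒ (1 − 2/13z)y_{n+1} = (1 + 11/13z)y_n
  Hence R(z) = (1 + 11/13z)/(1 − 2/13z).

Need |R(x)|<1, x<0.
x=-1.15: |R|=0.0229
R=−1: 1+11/13x = −1+2/13x ⇒ -9/13x=2 ⇒ x=2/(-9/13)=-2.8889
Confirm numerically:
  x=-2.403: |R|=0.75441 <1
  x=-2.349: |R|=0.72545 <1
  x=-1.900: |R|=0.47024 <1
  x=-3.474: |R|=1.26399 >1
  x=-3.046: |R|=1.07406 >1
So |R|<1 on (-2.8889, 0).

left endpoint -2.8889.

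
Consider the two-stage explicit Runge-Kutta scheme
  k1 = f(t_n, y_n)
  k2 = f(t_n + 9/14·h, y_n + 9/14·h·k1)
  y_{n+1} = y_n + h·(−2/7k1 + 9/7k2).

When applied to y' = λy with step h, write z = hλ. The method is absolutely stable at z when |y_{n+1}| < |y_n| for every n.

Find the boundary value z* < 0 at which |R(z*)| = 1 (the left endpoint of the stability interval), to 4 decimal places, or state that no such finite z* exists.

z* = -1.2099.

On y'=λy, z=hλ:
  k1=λy_n ⇒ h·k1=z·y_n;  k2=λ(1+9/14z)y_n ⇒ h·k2=z(1+9/14z)y_n
  y_{n+1}/y_n = 1 − 2/7z + 9/7z(1+9/14z) = 1 + z + 81/98z²
  R(z) = 1 + z + 81/98z².

Solve |R(x)|<1 on ℝ⁻.
x=-1.66: |R|=1.6176
R=1: x+81/98x²=0 ⇒ x=−98/81=-1.2099; min R=1−1/(4·81/98)=0.6975>−1
Confirm numerically:
  x=-1.083: |R|=0.88643 <1
  x=-1.031: |R|=0.84757 <1
  x=-0.772: |R|=0.72060 <1
  x=-0.598: |R|=0.69757 <1
  x=-1.767: |R|=1.81367 >1
  x=-1.287: |R|=1.08204 >1
Interval (-1.2099, 0).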